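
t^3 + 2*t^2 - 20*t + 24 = (t - 2)^2*(t + 6)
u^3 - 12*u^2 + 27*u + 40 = (u - 8)*(u - 5)*(u + 1)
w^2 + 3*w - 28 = (w - 4)*(w + 7)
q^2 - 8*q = q*(q - 8)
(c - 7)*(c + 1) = c^2 - 6*c - 7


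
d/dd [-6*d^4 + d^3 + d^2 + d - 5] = -24*d^3 + 3*d^2 + 2*d + 1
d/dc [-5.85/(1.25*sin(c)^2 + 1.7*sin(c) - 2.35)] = (14.625*sin(c) + 9.945)*cos(c)/(1.25*sin(c)^2 + 1.7*sin(c) - 2.35)^2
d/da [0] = 0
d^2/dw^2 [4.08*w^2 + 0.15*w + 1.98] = 8.16000000000000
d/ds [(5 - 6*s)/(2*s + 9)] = -64/(2*s + 9)^2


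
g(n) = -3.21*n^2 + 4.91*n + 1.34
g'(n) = 4.91 - 6.42*n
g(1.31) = 2.26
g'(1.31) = -3.50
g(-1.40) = -11.83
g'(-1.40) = 13.90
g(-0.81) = -4.74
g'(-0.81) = 10.11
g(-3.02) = -42.76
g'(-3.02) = 24.30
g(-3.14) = -45.73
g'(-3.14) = 25.07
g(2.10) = -2.51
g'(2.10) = -8.57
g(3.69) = -24.25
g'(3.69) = -18.78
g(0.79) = 3.22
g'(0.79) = -0.16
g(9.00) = -214.48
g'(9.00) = -52.87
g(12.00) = -401.98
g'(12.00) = -72.13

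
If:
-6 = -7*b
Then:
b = 6/7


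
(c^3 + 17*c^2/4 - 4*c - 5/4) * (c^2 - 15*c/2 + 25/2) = c^5 - 13*c^4/4 - 187*c^3/8 + 655*c^2/8 - 325*c/8 - 125/8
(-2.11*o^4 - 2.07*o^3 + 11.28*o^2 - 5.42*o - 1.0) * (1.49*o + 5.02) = -3.1439*o^5 - 13.6765*o^4 + 6.4158*o^3 + 48.5498*o^2 - 28.6984*o - 5.02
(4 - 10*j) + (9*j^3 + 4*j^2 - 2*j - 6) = 9*j^3 + 4*j^2 - 12*j - 2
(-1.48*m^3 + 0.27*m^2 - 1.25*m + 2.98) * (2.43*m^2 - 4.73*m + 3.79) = -3.5964*m^5 + 7.6565*m^4 - 9.9238*m^3 + 14.1772*m^2 - 18.8329*m + 11.2942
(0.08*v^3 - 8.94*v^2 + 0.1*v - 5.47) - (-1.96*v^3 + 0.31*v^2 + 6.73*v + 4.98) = 2.04*v^3 - 9.25*v^2 - 6.63*v - 10.45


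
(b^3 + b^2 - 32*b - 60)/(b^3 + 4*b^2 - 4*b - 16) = (b^2 - b - 30)/(b^2 + 2*b - 8)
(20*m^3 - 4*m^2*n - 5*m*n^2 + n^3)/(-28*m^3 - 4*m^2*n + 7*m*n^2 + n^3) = (-5*m + n)/(7*m + n)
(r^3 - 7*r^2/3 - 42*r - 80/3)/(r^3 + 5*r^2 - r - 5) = (3*r^2 - 22*r - 16)/(3*(r^2 - 1))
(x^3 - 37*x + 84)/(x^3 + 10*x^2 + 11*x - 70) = (x^2 - 7*x + 12)/(x^2 + 3*x - 10)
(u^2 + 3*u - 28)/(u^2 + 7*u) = (u - 4)/u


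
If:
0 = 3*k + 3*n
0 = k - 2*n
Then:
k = 0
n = 0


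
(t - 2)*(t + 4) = t^2 + 2*t - 8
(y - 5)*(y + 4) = y^2 - y - 20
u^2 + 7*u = u*(u + 7)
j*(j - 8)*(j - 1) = j^3 - 9*j^2 + 8*j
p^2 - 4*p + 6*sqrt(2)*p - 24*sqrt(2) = (p - 4)*(p + 6*sqrt(2))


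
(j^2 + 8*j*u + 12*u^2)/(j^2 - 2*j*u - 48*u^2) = (-j - 2*u)/(-j + 8*u)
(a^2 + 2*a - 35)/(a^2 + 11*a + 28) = (a - 5)/(a + 4)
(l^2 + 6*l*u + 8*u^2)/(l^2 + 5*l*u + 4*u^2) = (l + 2*u)/(l + u)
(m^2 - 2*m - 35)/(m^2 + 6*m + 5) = (m - 7)/(m + 1)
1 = 1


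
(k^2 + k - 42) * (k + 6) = k^3 + 7*k^2 - 36*k - 252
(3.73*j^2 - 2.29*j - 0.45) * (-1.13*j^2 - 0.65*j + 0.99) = -4.2149*j^4 + 0.1632*j^3 + 5.6897*j^2 - 1.9746*j - 0.4455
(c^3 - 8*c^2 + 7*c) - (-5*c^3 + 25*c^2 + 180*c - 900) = 6*c^3 - 33*c^2 - 173*c + 900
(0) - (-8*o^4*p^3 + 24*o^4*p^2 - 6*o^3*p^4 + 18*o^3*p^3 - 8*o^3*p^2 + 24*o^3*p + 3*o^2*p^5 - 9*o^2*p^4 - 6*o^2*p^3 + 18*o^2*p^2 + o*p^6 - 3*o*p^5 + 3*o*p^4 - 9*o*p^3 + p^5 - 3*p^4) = 8*o^4*p^3 - 24*o^4*p^2 + 6*o^3*p^4 - 18*o^3*p^3 + 8*o^3*p^2 - 24*o^3*p - 3*o^2*p^5 + 9*o^2*p^4 + 6*o^2*p^3 - 18*o^2*p^2 - o*p^6 + 3*o*p^5 - 3*o*p^4 + 9*o*p^3 - p^5 + 3*p^4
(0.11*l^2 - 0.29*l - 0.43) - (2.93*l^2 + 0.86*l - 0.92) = -2.82*l^2 - 1.15*l + 0.49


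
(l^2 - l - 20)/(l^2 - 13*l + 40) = (l + 4)/(l - 8)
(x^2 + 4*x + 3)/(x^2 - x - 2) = (x + 3)/(x - 2)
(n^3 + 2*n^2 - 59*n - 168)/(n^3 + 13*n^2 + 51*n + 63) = (n - 8)/(n + 3)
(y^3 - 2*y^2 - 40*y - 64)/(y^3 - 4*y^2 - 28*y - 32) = (y + 4)/(y + 2)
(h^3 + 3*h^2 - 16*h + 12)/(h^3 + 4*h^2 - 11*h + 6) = (h - 2)/(h - 1)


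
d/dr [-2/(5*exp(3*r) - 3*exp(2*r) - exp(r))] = 2*(15*exp(2*r) - 6*exp(r) - 1)*exp(-r)/(-5*exp(2*r) + 3*exp(r) + 1)^2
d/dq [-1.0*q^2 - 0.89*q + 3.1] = -2.0*q - 0.89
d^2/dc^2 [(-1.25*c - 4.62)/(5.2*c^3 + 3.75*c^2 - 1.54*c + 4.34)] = (-202.8*c^5 - 1645.3476*c^4 - 1496.61625*c^3 + 170.68926*c^2 + 907.73046*c + 111.758416)/(140.608*c^9 + 304.2*c^8 + 94.4502*c^7 + 224.615175*c^6 + 479.80821*c^5 + 1.24593000000002*c^4 + 139.802096*c^3 + 242.778732*c^2 - 87.020472*c + 81.746504)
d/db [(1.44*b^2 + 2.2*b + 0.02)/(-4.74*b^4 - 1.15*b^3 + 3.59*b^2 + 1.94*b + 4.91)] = (13.6512*b^5 + 32.94*b^4 + 5.4392*b^3 - 5.0354*b^2 + 13.9972*b + 10.7632)/(22.4676*b^8 + 10.902*b^7 - 32.7107*b^6 - 26.6482*b^5 - 38.1207*b^4 + 2.6362*b^3 + 39.0174*b^2 + 19.0508*b + 24.1081)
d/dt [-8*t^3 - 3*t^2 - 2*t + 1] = -24*t^2 - 6*t - 2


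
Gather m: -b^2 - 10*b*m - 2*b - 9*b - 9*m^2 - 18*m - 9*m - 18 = -b^2 - 11*b - 9*m^2 + m*(-10*b - 27) - 18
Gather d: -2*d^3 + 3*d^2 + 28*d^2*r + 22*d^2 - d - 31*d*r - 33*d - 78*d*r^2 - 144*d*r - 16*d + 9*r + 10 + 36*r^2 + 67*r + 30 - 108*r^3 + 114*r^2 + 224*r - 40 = -2*d^3 + d^2*(28*r + 25) + d*(-78*r^2 - 175*r - 50) - 108*r^3 + 150*r^2 + 300*r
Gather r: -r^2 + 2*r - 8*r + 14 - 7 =-r^2 - 6*r + 7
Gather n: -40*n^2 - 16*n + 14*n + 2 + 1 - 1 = -40*n^2 - 2*n + 2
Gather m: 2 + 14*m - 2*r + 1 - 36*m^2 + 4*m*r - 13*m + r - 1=-36*m^2 + m*(4*r + 1) - r + 2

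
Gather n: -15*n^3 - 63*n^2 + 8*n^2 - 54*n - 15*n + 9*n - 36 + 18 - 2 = -15*n^3 - 55*n^2 - 60*n - 20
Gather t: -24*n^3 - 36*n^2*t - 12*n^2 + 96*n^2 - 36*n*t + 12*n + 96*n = -24*n^3 + 84*n^2 + 108*n + t*(-36*n^2 - 36*n)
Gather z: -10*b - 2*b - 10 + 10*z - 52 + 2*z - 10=-12*b + 12*z - 72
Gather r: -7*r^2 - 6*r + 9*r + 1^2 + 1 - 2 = -7*r^2 + 3*r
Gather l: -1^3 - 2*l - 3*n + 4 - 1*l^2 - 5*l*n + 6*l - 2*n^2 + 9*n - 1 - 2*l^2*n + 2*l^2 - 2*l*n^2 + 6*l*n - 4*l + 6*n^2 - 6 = l^2*(1 - 2*n) + l*(-2*n^2 + n) + 4*n^2 + 6*n - 4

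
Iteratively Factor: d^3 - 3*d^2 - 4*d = (d + 1)*(d^2 - 4*d) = (d - 4)*(d + 1)*(d)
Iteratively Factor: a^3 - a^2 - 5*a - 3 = (a + 1)*(a^2 - 2*a - 3) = (a - 3)*(a + 1)*(a + 1)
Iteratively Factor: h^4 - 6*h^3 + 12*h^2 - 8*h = (h)*(h^3 - 6*h^2 + 12*h - 8) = h*(h - 2)*(h^2 - 4*h + 4) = h*(h - 2)^2*(h - 2)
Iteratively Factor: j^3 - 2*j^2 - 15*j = (j + 3)*(j^2 - 5*j) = (j - 5)*(j + 3)*(j)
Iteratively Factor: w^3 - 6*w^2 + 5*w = (w)*(w^2 - 6*w + 5) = w*(w - 5)*(w - 1)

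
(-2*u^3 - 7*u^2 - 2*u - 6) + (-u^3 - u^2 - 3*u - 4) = -3*u^3 - 8*u^2 - 5*u - 10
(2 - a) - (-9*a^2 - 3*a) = 9*a^2 + 2*a + 2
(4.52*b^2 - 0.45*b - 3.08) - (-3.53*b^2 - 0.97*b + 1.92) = 8.05*b^2 + 0.52*b - 5.0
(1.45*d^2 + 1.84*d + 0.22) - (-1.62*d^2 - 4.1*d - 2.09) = 3.07*d^2 + 5.94*d + 2.31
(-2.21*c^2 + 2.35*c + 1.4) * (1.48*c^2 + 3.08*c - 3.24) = -3.2708*c^4 - 3.3288*c^3 + 16.4704*c^2 - 3.302*c - 4.536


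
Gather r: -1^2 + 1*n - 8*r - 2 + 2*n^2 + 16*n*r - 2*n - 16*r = 2*n^2 - n + r*(16*n - 24) - 3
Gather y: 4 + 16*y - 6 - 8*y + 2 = 8*y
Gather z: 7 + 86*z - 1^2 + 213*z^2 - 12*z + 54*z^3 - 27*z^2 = 54*z^3 + 186*z^2 + 74*z + 6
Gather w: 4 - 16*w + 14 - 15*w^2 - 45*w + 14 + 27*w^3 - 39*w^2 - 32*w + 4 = 27*w^3 - 54*w^2 - 93*w + 36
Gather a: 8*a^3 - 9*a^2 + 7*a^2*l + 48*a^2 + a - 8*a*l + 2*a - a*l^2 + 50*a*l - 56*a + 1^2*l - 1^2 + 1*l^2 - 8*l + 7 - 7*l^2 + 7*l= 8*a^3 + a^2*(7*l + 39) + a*(-l^2 + 42*l - 53) - 6*l^2 + 6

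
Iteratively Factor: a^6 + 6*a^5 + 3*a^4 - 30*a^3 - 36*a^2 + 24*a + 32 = (a + 2)*(a^5 + 4*a^4 - 5*a^3 - 20*a^2 + 4*a + 16) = (a + 2)^2*(a^4 + 2*a^3 - 9*a^2 - 2*a + 8) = (a + 2)^2*(a + 4)*(a^3 - 2*a^2 - a + 2) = (a + 1)*(a + 2)^2*(a + 4)*(a^2 - 3*a + 2) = (a - 1)*(a + 1)*(a + 2)^2*(a + 4)*(a - 2)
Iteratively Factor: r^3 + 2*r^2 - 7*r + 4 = (r + 4)*(r^2 - 2*r + 1) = (r - 1)*(r + 4)*(r - 1)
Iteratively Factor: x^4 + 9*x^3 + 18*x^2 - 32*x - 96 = (x + 4)*(x^3 + 5*x^2 - 2*x - 24) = (x + 3)*(x + 4)*(x^2 + 2*x - 8) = (x + 3)*(x + 4)^2*(x - 2)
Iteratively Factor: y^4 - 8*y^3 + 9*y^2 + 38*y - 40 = (y - 4)*(y^3 - 4*y^2 - 7*y + 10) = (y - 4)*(y + 2)*(y^2 - 6*y + 5) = (y - 4)*(y - 1)*(y + 2)*(y - 5)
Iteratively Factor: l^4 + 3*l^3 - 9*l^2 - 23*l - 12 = (l - 3)*(l^3 + 6*l^2 + 9*l + 4) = (l - 3)*(l + 1)*(l^2 + 5*l + 4) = (l - 3)*(l + 1)^2*(l + 4)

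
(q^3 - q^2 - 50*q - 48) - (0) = q^3 - q^2 - 50*q - 48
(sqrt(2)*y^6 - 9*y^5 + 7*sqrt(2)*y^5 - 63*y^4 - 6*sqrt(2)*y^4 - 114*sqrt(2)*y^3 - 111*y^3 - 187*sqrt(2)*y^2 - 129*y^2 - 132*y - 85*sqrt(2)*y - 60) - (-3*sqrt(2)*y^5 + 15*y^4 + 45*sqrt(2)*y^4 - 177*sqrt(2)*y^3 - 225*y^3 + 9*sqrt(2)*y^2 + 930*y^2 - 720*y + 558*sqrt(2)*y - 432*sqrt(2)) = sqrt(2)*y^6 - 9*y^5 + 10*sqrt(2)*y^5 - 78*y^4 - 51*sqrt(2)*y^4 + 63*sqrt(2)*y^3 + 114*y^3 - 1059*y^2 - 196*sqrt(2)*y^2 - 643*sqrt(2)*y + 588*y - 60 + 432*sqrt(2)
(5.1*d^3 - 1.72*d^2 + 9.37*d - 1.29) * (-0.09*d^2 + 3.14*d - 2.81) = -0.459*d^5 + 16.1688*d^4 - 20.5751*d^3 + 34.3711*d^2 - 30.3803*d + 3.6249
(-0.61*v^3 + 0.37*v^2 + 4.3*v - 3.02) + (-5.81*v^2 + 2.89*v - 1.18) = -0.61*v^3 - 5.44*v^2 + 7.19*v - 4.2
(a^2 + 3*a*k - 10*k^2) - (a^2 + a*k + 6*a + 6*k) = 2*a*k - 6*a - 10*k^2 - 6*k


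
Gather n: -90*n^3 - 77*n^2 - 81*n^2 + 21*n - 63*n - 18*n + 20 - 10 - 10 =-90*n^3 - 158*n^2 - 60*n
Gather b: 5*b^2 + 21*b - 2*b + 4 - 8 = 5*b^2 + 19*b - 4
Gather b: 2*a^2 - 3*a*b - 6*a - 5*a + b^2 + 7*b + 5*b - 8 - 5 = 2*a^2 - 11*a + b^2 + b*(12 - 3*a) - 13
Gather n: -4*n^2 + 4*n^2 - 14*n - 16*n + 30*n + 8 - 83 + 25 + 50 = 0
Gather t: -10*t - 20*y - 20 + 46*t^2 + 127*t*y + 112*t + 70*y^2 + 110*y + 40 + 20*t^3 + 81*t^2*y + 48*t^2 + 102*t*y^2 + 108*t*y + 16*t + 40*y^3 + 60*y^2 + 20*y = 20*t^3 + t^2*(81*y + 94) + t*(102*y^2 + 235*y + 118) + 40*y^3 + 130*y^2 + 110*y + 20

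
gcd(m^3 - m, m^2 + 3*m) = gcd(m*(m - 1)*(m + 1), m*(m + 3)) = m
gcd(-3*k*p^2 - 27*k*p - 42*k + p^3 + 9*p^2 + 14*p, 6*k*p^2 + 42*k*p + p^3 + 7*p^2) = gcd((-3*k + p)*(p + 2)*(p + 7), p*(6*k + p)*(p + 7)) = p + 7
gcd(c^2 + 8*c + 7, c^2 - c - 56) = c + 7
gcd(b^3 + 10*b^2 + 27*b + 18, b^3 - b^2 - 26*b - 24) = b + 1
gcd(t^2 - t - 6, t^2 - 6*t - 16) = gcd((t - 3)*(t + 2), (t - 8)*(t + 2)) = t + 2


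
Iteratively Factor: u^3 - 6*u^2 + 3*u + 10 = (u - 2)*(u^2 - 4*u - 5) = (u - 2)*(u + 1)*(u - 5)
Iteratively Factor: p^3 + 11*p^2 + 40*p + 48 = (p + 3)*(p^2 + 8*p + 16) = (p + 3)*(p + 4)*(p + 4)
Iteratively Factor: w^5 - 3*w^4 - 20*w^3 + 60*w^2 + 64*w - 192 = (w - 3)*(w^4 - 20*w^2 + 64) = (w - 3)*(w + 4)*(w^3 - 4*w^2 - 4*w + 16) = (w - 3)*(w - 2)*(w + 4)*(w^2 - 2*w - 8) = (w - 4)*(w - 3)*(w - 2)*(w + 4)*(w + 2)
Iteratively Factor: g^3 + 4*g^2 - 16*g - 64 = (g + 4)*(g^2 - 16) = (g - 4)*(g + 4)*(g + 4)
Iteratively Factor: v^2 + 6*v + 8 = (v + 2)*(v + 4)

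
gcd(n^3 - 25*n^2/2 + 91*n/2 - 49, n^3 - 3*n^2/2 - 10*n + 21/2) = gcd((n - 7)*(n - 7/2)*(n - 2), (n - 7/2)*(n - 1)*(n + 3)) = n - 7/2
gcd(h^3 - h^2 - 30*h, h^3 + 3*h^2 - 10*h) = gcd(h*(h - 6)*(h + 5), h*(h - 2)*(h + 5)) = h^2 + 5*h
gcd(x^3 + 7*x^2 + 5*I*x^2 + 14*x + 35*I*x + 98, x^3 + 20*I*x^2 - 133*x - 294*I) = x + 7*I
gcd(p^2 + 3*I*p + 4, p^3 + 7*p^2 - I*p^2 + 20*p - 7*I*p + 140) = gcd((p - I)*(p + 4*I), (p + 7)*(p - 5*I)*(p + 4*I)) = p + 4*I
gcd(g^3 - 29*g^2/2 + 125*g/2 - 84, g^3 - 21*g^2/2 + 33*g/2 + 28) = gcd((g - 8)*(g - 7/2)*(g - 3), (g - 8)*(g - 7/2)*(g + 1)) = g^2 - 23*g/2 + 28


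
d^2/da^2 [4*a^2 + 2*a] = 8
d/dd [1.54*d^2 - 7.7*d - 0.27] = 3.08*d - 7.7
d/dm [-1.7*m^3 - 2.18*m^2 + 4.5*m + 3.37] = -5.1*m^2 - 4.36*m + 4.5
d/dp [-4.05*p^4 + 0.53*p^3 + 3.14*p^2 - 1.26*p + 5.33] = -16.2*p^3 + 1.59*p^2 + 6.28*p - 1.26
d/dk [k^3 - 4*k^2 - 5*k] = 3*k^2 - 8*k - 5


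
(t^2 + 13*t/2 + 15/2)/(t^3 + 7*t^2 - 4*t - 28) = (2*t^2 + 13*t + 15)/(2*(t^3 + 7*t^2 - 4*t - 28))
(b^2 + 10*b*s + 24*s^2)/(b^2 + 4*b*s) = (b + 6*s)/b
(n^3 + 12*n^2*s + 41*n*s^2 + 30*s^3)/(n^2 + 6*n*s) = n + 6*s + 5*s^2/n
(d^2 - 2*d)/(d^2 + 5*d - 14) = d/(d + 7)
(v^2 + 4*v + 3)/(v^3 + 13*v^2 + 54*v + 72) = (v + 1)/(v^2 + 10*v + 24)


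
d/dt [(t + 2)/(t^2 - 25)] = (t^2 - 2*t*(t + 2) - 25)/(t^2 - 25)^2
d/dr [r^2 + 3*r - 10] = 2*r + 3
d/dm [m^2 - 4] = 2*m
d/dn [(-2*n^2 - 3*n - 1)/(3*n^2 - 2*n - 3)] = (13*n^2 + 18*n + 7)/(9*n^4 - 12*n^3 - 14*n^2 + 12*n + 9)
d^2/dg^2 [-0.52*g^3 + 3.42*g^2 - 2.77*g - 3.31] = 6.84 - 3.12*g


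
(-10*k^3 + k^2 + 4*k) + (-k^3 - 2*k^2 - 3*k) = -11*k^3 - k^2 + k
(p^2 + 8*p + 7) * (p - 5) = p^3 + 3*p^2 - 33*p - 35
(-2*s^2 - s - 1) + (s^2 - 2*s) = -s^2 - 3*s - 1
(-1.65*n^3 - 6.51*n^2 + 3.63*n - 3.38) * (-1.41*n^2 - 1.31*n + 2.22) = 2.3265*n^5 + 11.3406*n^4 - 0.2532*n^3 - 14.4417*n^2 + 12.4864*n - 7.5036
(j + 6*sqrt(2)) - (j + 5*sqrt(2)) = sqrt(2)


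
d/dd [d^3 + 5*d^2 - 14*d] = 3*d^2 + 10*d - 14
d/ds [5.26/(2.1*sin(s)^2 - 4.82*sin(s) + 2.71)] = (25.3532 - 22.092*sin(s))*cos(s)/(2.1*sin(s)^2 - 4.82*sin(s) + 2.71)^2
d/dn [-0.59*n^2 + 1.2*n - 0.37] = 1.2 - 1.18*n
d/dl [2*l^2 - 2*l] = 4*l - 2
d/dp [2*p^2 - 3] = 4*p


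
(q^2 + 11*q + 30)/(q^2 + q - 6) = (q^2 + 11*q + 30)/(q^2 + q - 6)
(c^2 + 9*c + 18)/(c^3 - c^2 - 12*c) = (c + 6)/(c*(c - 4))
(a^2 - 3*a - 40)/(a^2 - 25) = (a - 8)/(a - 5)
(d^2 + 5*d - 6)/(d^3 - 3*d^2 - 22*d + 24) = (d + 6)/(d^2 - 2*d - 24)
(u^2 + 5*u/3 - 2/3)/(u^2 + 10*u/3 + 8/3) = (3*u - 1)/(3*u + 4)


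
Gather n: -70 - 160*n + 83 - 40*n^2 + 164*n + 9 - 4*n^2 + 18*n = -44*n^2 + 22*n + 22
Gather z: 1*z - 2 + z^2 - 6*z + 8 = z^2 - 5*z + 6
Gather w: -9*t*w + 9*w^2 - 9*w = 9*w^2 + w*(-9*t - 9)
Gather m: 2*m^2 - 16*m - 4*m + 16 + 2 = 2*m^2 - 20*m + 18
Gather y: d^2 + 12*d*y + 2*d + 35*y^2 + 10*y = d^2 + 2*d + 35*y^2 + y*(12*d + 10)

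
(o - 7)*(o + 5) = o^2 - 2*o - 35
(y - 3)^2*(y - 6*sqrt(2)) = y^3 - 6*sqrt(2)*y^2 - 6*y^2 + 9*y + 36*sqrt(2)*y - 54*sqrt(2)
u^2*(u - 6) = u^3 - 6*u^2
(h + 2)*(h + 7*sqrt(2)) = h^2 + 2*h + 7*sqrt(2)*h + 14*sqrt(2)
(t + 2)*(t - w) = t^2 - t*w + 2*t - 2*w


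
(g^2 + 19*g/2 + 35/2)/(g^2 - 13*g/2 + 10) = (2*g^2 + 19*g + 35)/(2*g^2 - 13*g + 20)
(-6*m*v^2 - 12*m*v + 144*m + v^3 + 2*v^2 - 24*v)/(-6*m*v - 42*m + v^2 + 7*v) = (v^2 + 2*v - 24)/(v + 7)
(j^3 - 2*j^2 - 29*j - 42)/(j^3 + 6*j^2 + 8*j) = (j^2 - 4*j - 21)/(j*(j + 4))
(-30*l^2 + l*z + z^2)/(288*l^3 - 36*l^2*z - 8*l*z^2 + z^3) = (-5*l + z)/(48*l^2 - 14*l*z + z^2)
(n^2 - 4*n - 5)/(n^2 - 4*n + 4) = (n^2 - 4*n - 5)/(n^2 - 4*n + 4)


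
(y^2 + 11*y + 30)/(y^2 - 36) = (y + 5)/(y - 6)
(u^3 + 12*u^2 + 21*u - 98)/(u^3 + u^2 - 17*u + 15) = (u^3 + 12*u^2 + 21*u - 98)/(u^3 + u^2 - 17*u + 15)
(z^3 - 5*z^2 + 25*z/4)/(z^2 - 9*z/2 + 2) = z*(4*z^2 - 20*z + 25)/(2*(2*z^2 - 9*z + 4))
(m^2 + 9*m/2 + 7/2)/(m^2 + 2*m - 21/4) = 2*(m + 1)/(2*m - 3)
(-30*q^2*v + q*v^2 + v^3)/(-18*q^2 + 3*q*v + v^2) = v*(5*q - v)/(3*q - v)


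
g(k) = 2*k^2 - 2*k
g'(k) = 4*k - 2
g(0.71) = -0.41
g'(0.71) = 0.84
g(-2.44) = 16.79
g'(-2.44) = -11.76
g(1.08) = 0.17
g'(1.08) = 2.32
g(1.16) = 0.37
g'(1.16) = 2.64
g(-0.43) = 1.23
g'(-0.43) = -3.72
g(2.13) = 4.81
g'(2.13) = 6.52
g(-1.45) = 7.10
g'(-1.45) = -7.80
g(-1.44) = 7.03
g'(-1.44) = -7.76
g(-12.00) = 312.00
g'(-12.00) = -50.00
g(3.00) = 12.00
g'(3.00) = 10.00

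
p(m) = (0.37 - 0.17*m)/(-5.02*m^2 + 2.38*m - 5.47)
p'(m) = (0.37 - 0.17*m)*(10.04*m - 2.38)/(-5.02*m^2 + 2.38*m - 5.47)^2 - 0.17/(-5.02*m^2 + 2.38*m - 5.47) = (-0.8534*m^2 + 3.7148*m + 0.0493000000000001)/(25.2004*m^4 - 23.8952*m^3 + 60.5832*m^2 - 26.0372*m + 29.9209)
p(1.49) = -0.01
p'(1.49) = 0.02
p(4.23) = 0.00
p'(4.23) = 0.00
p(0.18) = -0.07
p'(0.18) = 0.03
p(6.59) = 0.00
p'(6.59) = -0.00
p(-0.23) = -0.07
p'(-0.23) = -0.02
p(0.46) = -0.05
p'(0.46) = 0.05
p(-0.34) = -0.06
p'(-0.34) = -0.03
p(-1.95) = -0.02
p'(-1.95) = -0.01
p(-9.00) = -0.00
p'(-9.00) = -0.00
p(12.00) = 0.00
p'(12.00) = -0.00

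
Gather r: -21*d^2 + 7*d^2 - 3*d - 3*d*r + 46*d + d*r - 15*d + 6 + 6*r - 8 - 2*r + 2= -14*d^2 + 28*d + r*(4 - 2*d)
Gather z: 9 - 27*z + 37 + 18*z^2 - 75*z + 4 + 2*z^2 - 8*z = 20*z^2 - 110*z + 50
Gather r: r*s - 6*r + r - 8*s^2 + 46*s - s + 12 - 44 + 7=r*(s - 5) - 8*s^2 + 45*s - 25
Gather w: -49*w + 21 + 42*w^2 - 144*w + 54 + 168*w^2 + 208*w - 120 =210*w^2 + 15*w - 45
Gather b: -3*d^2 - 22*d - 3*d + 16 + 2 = -3*d^2 - 25*d + 18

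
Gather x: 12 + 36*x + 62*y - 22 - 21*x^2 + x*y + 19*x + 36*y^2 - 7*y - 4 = -21*x^2 + x*(y + 55) + 36*y^2 + 55*y - 14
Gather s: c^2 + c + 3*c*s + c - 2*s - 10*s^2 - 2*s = c^2 + 2*c - 10*s^2 + s*(3*c - 4)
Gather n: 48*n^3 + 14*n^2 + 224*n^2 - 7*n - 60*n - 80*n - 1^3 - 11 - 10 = 48*n^3 + 238*n^2 - 147*n - 22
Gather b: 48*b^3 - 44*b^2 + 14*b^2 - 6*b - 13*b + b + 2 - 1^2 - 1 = 48*b^3 - 30*b^2 - 18*b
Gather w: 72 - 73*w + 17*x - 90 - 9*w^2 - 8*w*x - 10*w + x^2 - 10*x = -9*w^2 + w*(-8*x - 83) + x^2 + 7*x - 18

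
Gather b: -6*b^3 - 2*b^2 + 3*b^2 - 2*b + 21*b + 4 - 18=-6*b^3 + b^2 + 19*b - 14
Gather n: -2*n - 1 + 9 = 8 - 2*n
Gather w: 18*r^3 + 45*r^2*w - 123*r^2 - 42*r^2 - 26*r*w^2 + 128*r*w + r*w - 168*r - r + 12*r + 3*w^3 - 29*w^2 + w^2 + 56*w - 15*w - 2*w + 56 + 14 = 18*r^3 - 165*r^2 - 157*r + 3*w^3 + w^2*(-26*r - 28) + w*(45*r^2 + 129*r + 39) + 70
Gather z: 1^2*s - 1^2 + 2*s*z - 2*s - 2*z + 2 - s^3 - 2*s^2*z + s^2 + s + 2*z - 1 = -s^3 + s^2 + z*(-2*s^2 + 2*s)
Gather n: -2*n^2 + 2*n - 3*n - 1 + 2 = -2*n^2 - n + 1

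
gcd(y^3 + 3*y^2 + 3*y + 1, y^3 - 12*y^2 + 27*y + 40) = y + 1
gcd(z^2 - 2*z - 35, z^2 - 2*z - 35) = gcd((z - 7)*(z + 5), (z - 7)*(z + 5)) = z^2 - 2*z - 35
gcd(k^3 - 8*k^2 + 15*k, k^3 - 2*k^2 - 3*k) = k^2 - 3*k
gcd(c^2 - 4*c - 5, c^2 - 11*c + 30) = c - 5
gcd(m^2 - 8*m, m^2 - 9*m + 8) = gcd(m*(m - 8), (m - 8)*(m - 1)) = m - 8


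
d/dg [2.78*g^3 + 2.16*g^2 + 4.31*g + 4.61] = 8.34*g^2 + 4.32*g + 4.31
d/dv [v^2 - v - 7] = 2*v - 1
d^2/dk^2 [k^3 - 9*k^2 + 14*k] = 6*k - 18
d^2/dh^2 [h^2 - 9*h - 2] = 2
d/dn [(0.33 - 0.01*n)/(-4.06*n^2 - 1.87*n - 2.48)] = (-0.0406*n^2 + 2.6796*n + 0.6419)/(16.4836*n^4 + 15.1844*n^3 + 23.6345*n^2 + 9.2752*n + 6.1504)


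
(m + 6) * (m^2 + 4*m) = m^3 + 10*m^2 + 24*m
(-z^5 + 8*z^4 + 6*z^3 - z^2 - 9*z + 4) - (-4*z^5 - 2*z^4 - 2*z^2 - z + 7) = 3*z^5 + 10*z^4 + 6*z^3 + z^2 - 8*z - 3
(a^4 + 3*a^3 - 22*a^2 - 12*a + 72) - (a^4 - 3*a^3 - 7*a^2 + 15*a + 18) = 6*a^3 - 15*a^2 - 27*a + 54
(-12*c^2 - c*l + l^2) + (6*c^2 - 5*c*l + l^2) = -6*c^2 - 6*c*l + 2*l^2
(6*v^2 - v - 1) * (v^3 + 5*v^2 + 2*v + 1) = 6*v^5 + 29*v^4 + 6*v^3 - v^2 - 3*v - 1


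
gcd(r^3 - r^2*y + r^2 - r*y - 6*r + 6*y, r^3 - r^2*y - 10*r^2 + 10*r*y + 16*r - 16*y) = -r^2 + r*y + 2*r - 2*y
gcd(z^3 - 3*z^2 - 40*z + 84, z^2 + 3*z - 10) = z - 2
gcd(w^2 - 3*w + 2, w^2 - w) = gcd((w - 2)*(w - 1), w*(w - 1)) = w - 1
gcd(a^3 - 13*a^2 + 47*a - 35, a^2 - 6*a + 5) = a^2 - 6*a + 5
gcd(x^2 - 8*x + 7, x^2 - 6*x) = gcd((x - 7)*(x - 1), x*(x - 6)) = 1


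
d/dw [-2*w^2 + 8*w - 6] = 8 - 4*w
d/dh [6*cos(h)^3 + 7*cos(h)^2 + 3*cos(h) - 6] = (18*sin(h)^2 - 14*cos(h) - 21)*sin(h)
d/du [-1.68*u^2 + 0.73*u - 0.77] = 0.73 - 3.36*u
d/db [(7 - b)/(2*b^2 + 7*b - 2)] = (-2*b^2 - 7*b + (b - 7)*(4*b + 7) + 2)/(2*b^2 + 7*b - 2)^2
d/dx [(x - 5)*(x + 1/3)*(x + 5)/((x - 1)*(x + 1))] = (x^4 + 22*x^2 + 16*x + 25)/(x^4 - 2*x^2 + 1)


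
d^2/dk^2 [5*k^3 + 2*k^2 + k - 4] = 30*k + 4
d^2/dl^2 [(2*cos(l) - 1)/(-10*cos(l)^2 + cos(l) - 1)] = (-1800*sin(l)^4*cos(l) + 380*sin(l)^4 - 119*sin(l)^2 + 813*cos(l)/2 - 555*cos(3*l)/2 + 100*cos(5*l) - 239)/(10*sin(l)^2 + cos(l) - 11)^3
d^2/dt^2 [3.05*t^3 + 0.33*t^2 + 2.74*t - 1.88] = 18.3*t + 0.66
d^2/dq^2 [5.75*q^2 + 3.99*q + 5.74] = 11.5000000000000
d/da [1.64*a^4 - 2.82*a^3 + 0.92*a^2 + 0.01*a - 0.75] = 6.56*a^3 - 8.46*a^2 + 1.84*a + 0.01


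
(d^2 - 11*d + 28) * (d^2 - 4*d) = d^4 - 15*d^3 + 72*d^2 - 112*d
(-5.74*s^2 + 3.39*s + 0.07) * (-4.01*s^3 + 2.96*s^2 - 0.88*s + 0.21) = 23.0174*s^5 - 30.5843*s^4 + 14.8049*s^3 - 3.9814*s^2 + 0.6503*s + 0.0147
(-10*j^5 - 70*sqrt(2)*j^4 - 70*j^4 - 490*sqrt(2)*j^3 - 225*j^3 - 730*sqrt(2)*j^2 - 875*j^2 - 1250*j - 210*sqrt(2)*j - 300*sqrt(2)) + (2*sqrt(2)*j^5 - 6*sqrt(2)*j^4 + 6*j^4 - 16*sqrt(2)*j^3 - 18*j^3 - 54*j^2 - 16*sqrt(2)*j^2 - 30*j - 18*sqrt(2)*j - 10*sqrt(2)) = -10*j^5 + 2*sqrt(2)*j^5 - 76*sqrt(2)*j^4 - 64*j^4 - 506*sqrt(2)*j^3 - 243*j^3 - 746*sqrt(2)*j^2 - 929*j^2 - 1280*j - 228*sqrt(2)*j - 310*sqrt(2)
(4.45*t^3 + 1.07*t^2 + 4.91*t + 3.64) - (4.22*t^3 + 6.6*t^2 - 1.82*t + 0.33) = 0.23*t^3 - 5.53*t^2 + 6.73*t + 3.31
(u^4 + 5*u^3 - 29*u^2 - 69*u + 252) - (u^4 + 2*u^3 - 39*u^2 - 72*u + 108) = 3*u^3 + 10*u^2 + 3*u + 144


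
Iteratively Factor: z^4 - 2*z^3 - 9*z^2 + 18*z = (z - 2)*(z^3 - 9*z) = z*(z - 2)*(z^2 - 9) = z*(z - 2)*(z + 3)*(z - 3)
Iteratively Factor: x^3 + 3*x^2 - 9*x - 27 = (x + 3)*(x^2 - 9) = (x - 3)*(x + 3)*(x + 3)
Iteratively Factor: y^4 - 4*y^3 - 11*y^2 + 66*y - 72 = (y - 2)*(y^3 - 2*y^2 - 15*y + 36) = (y - 3)*(y - 2)*(y^2 + y - 12) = (y - 3)^2*(y - 2)*(y + 4)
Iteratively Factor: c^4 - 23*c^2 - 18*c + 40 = (c + 4)*(c^3 - 4*c^2 - 7*c + 10) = (c - 5)*(c + 4)*(c^2 + c - 2) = (c - 5)*(c - 1)*(c + 4)*(c + 2)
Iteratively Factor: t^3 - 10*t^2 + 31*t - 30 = (t - 2)*(t^2 - 8*t + 15) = (t - 3)*(t - 2)*(t - 5)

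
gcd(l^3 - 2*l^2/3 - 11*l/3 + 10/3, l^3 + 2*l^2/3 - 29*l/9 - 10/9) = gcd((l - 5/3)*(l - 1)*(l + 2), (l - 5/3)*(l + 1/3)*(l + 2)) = l^2 + l/3 - 10/3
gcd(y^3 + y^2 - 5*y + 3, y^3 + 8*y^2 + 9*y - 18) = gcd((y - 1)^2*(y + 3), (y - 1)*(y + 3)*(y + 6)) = y^2 + 2*y - 3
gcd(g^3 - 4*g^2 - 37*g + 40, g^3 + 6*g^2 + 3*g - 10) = g^2 + 4*g - 5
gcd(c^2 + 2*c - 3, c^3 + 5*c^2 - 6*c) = c - 1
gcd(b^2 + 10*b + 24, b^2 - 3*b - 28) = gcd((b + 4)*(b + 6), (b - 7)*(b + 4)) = b + 4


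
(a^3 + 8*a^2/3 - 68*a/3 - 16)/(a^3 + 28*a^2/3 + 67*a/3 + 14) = (3*a^2 - 10*a - 8)/(3*a^2 + 10*a + 7)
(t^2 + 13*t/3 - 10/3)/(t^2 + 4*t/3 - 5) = (3*t^2 + 13*t - 10)/(3*t^2 + 4*t - 15)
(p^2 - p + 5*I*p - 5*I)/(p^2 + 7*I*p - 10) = (p - 1)/(p + 2*I)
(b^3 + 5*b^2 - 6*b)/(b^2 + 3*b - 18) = b*(b - 1)/(b - 3)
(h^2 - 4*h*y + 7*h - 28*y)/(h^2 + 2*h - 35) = (h - 4*y)/(h - 5)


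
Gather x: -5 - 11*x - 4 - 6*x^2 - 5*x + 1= -6*x^2 - 16*x - 8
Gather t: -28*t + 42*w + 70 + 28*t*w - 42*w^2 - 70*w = t*(28*w - 28) - 42*w^2 - 28*w + 70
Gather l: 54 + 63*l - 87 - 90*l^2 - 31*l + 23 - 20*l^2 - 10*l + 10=-110*l^2 + 22*l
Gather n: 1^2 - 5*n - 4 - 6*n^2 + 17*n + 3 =-6*n^2 + 12*n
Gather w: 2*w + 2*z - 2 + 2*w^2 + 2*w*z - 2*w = 2*w^2 + 2*w*z + 2*z - 2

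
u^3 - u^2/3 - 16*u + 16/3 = (u - 4)*(u - 1/3)*(u + 4)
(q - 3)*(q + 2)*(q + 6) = q^3 + 5*q^2 - 12*q - 36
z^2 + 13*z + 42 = (z + 6)*(z + 7)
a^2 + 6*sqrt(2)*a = a*(a + 6*sqrt(2))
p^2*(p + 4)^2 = p^4 + 8*p^3 + 16*p^2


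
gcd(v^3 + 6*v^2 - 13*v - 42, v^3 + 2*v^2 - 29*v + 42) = v^2 + 4*v - 21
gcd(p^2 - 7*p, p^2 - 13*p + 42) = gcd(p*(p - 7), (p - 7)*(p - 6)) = p - 7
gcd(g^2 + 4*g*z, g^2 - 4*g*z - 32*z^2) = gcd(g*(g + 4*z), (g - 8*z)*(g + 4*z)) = g + 4*z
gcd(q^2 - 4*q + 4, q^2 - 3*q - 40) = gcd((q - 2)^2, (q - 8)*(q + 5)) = 1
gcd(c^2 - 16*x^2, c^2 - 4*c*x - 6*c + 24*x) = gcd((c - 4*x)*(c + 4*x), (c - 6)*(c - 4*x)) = -c + 4*x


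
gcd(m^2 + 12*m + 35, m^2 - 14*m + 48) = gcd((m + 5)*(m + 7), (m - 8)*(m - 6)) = 1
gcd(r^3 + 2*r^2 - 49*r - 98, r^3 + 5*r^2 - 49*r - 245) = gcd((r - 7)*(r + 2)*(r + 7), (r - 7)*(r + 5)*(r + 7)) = r^2 - 49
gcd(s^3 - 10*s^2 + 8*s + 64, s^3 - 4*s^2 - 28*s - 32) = s^2 - 6*s - 16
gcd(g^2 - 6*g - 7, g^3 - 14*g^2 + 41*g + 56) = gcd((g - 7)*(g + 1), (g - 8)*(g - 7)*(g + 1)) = g^2 - 6*g - 7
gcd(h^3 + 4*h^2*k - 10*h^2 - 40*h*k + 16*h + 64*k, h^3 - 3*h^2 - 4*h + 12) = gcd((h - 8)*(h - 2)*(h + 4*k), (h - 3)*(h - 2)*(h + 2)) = h - 2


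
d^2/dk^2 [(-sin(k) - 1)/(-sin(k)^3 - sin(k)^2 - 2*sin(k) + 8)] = 2*(-2*sin(k)^7 - 6*sin(k)^6 + sin(k)^5 - 46*sin(k)^4 - 56*sin(k)^3 + 31*sin(k)^2 + 14*sin(k) + 28)/(sin(k)^3 + sin(k)^2 + 2*sin(k) - 8)^3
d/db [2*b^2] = 4*b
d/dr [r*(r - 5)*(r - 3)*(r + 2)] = 4*r^3 - 18*r^2 - 2*r + 30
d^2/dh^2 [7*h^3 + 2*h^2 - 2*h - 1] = 42*h + 4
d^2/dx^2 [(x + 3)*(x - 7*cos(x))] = (7*x + 21)*cos(x) + 14*sin(x) + 2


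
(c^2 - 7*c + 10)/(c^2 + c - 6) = (c - 5)/(c + 3)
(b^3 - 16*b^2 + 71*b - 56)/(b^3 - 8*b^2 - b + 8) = (b - 7)/(b + 1)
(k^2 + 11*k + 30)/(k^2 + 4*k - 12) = (k + 5)/(k - 2)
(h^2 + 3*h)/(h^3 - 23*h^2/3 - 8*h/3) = 3*(h + 3)/(3*h^2 - 23*h - 8)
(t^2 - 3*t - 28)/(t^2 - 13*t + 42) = (t + 4)/(t - 6)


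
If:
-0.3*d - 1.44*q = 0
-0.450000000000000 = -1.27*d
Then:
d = 0.35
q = -0.07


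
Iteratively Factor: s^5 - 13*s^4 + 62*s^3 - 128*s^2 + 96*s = (s - 2)*(s^4 - 11*s^3 + 40*s^2 - 48*s) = (s - 4)*(s - 2)*(s^3 - 7*s^2 + 12*s) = (s - 4)*(s - 3)*(s - 2)*(s^2 - 4*s) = (s - 4)^2*(s - 3)*(s - 2)*(s)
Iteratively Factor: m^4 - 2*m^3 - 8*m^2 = (m)*(m^3 - 2*m^2 - 8*m) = m*(m - 4)*(m^2 + 2*m) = m*(m - 4)*(m + 2)*(m)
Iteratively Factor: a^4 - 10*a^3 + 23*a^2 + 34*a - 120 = (a + 2)*(a^3 - 12*a^2 + 47*a - 60) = (a - 3)*(a + 2)*(a^2 - 9*a + 20) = (a - 4)*(a - 3)*(a + 2)*(a - 5)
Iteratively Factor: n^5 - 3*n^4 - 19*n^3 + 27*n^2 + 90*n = (n)*(n^4 - 3*n^3 - 19*n^2 + 27*n + 90) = n*(n + 2)*(n^3 - 5*n^2 - 9*n + 45) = n*(n + 2)*(n + 3)*(n^2 - 8*n + 15) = n*(n - 5)*(n + 2)*(n + 3)*(n - 3)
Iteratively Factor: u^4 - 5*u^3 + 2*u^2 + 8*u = (u + 1)*(u^3 - 6*u^2 + 8*u) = (u - 2)*(u + 1)*(u^2 - 4*u) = u*(u - 2)*(u + 1)*(u - 4)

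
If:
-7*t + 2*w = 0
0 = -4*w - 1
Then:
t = -1/14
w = -1/4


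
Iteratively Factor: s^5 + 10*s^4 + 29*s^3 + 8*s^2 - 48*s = (s + 3)*(s^4 + 7*s^3 + 8*s^2 - 16*s) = (s + 3)*(s + 4)*(s^3 + 3*s^2 - 4*s) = (s - 1)*(s + 3)*(s + 4)*(s^2 + 4*s) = (s - 1)*(s + 3)*(s + 4)^2*(s)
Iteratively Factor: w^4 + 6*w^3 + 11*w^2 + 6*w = (w + 1)*(w^3 + 5*w^2 + 6*w) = w*(w + 1)*(w^2 + 5*w + 6) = w*(w + 1)*(w + 3)*(w + 2)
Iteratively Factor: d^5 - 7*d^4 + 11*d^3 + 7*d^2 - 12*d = (d)*(d^4 - 7*d^3 + 11*d^2 + 7*d - 12) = d*(d - 4)*(d^3 - 3*d^2 - d + 3) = d*(d - 4)*(d - 3)*(d^2 - 1) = d*(d - 4)*(d - 3)*(d + 1)*(d - 1)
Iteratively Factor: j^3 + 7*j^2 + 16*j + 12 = (j + 3)*(j^2 + 4*j + 4) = (j + 2)*(j + 3)*(j + 2)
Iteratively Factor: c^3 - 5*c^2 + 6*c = (c - 2)*(c^2 - 3*c) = c*(c - 2)*(c - 3)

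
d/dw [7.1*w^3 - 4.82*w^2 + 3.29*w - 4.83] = 21.3*w^2 - 9.64*w + 3.29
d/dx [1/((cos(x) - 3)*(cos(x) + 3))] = sin(2*x)/((cos(x) - 3)^2*(cos(x) + 3)^2)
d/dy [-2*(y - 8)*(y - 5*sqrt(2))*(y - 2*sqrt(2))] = -6*y^2 + 32*y + 28*sqrt(2)*y - 112*sqrt(2) - 40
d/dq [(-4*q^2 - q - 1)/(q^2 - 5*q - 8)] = 3*(7*q^2 + 22*q + 1)/(q^4 - 10*q^3 + 9*q^2 + 80*q + 64)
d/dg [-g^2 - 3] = -2*g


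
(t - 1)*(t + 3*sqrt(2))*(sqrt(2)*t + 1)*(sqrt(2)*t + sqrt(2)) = 2*t^4 + 7*sqrt(2)*t^3 + 4*t^2 - 7*sqrt(2)*t - 6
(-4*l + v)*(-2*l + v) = 8*l^2 - 6*l*v + v^2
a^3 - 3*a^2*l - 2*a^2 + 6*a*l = a*(a - 2)*(a - 3*l)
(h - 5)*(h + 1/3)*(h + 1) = h^3 - 11*h^2/3 - 19*h/3 - 5/3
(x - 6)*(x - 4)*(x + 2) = x^3 - 8*x^2 + 4*x + 48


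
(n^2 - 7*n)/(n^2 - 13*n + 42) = n/(n - 6)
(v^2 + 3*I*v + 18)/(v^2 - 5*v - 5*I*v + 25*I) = (v^2 + 3*I*v + 18)/(v^2 - 5*v - 5*I*v + 25*I)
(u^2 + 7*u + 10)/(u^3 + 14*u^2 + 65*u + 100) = (u + 2)/(u^2 + 9*u + 20)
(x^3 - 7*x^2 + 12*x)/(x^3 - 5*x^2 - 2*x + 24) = x/(x + 2)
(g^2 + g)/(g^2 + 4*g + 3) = g/(g + 3)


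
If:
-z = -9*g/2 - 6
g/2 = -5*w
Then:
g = 2*z/9 - 4/3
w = 2/15 - z/45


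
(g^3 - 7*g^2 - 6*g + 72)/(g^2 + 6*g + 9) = (g^2 - 10*g + 24)/(g + 3)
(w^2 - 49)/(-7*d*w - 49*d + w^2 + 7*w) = (w - 7)/(-7*d + w)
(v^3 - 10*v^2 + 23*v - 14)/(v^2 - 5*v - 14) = (v^2 - 3*v + 2)/(v + 2)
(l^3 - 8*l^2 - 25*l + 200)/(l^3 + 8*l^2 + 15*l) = (l^2 - 13*l + 40)/(l*(l + 3))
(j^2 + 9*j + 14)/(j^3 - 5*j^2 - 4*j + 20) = (j + 7)/(j^2 - 7*j + 10)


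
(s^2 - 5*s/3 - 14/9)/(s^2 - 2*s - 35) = (-9*s^2 + 15*s + 14)/(9*(-s^2 + 2*s + 35))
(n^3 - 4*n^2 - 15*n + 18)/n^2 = n - 4 - 15/n + 18/n^2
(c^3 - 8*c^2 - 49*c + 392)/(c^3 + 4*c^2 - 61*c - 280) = (c - 7)/(c + 5)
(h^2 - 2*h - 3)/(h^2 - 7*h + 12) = (h + 1)/(h - 4)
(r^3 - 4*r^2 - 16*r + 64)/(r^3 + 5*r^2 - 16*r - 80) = (r - 4)/(r + 5)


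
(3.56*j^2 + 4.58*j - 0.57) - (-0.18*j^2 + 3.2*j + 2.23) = 3.74*j^2 + 1.38*j - 2.8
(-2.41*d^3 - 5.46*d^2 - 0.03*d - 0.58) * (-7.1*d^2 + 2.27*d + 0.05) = 17.111*d^5 + 33.2953*d^4 - 12.3017*d^3 + 3.7769*d^2 - 1.3181*d - 0.029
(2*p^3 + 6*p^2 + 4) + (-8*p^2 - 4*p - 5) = 2*p^3 - 2*p^2 - 4*p - 1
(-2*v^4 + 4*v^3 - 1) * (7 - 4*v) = 8*v^5 - 30*v^4 + 28*v^3 + 4*v - 7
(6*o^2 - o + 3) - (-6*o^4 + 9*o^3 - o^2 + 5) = 6*o^4 - 9*o^3 + 7*o^2 - o - 2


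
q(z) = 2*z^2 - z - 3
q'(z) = 4*z - 1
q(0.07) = -3.06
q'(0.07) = -0.72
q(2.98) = 11.78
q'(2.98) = 10.92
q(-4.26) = 37.56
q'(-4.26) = -18.04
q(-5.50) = 63.00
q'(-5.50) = -23.00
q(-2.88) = 16.47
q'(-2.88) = -12.52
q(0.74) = -2.64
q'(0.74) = 1.96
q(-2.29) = 9.78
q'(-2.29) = -10.16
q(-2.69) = 14.16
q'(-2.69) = -11.76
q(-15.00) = 462.00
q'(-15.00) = -61.00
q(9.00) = 150.00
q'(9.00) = 35.00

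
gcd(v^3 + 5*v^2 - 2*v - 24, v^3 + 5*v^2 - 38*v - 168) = v + 4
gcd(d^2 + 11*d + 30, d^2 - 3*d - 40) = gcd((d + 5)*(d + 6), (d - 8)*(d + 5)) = d + 5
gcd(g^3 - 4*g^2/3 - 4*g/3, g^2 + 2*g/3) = g^2 + 2*g/3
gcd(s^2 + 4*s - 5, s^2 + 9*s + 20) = s + 5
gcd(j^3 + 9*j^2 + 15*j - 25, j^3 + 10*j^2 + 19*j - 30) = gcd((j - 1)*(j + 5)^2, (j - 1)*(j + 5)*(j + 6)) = j^2 + 4*j - 5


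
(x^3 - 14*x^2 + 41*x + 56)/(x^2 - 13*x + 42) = (x^2 - 7*x - 8)/(x - 6)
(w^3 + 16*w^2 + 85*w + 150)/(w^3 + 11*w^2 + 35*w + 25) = (w + 6)/(w + 1)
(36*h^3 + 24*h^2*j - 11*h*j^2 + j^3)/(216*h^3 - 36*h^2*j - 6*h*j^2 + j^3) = (h + j)/(6*h + j)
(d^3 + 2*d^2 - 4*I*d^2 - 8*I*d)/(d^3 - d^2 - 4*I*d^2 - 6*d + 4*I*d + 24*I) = d/(d - 3)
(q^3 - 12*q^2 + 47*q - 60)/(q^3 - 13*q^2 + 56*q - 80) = (q - 3)/(q - 4)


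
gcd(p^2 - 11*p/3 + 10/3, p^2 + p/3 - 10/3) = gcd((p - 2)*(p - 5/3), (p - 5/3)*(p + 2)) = p - 5/3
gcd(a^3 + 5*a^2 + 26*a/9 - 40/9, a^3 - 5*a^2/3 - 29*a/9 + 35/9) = a + 5/3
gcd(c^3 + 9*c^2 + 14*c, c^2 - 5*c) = c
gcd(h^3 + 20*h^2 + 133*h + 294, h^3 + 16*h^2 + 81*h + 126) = h^2 + 13*h + 42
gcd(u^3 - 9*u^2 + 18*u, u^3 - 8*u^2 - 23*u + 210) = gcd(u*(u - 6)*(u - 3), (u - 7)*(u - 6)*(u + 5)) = u - 6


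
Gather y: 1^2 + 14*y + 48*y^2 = 48*y^2 + 14*y + 1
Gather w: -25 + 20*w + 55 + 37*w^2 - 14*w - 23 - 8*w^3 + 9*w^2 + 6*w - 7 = -8*w^3 + 46*w^2 + 12*w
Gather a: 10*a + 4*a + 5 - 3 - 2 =14*a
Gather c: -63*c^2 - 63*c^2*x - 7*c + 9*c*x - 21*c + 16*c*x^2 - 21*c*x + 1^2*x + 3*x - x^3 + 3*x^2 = c^2*(-63*x - 63) + c*(16*x^2 - 12*x - 28) - x^3 + 3*x^2 + 4*x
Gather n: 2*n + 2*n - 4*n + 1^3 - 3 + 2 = 0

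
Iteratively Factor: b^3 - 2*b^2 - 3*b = (b - 3)*(b^2 + b) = (b - 3)*(b + 1)*(b)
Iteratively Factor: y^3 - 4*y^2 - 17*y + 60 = (y - 3)*(y^2 - y - 20) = (y - 3)*(y + 4)*(y - 5)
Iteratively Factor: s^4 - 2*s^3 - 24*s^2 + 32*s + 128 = (s - 4)*(s^3 + 2*s^2 - 16*s - 32) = (s - 4)^2*(s^2 + 6*s + 8) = (s - 4)^2*(s + 4)*(s + 2)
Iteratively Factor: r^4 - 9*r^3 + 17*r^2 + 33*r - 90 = (r + 2)*(r^3 - 11*r^2 + 39*r - 45) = (r - 3)*(r + 2)*(r^2 - 8*r + 15) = (r - 3)^2*(r + 2)*(r - 5)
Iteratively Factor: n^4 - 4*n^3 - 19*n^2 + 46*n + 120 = (n - 4)*(n^3 - 19*n - 30) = (n - 5)*(n - 4)*(n^2 + 5*n + 6) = (n - 5)*(n - 4)*(n + 3)*(n + 2)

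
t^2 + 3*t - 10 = (t - 2)*(t + 5)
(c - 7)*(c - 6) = c^2 - 13*c + 42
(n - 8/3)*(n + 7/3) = n^2 - n/3 - 56/9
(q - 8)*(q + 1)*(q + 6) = q^3 - q^2 - 50*q - 48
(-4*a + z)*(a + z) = -4*a^2 - 3*a*z + z^2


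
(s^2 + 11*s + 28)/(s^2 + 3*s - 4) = (s + 7)/(s - 1)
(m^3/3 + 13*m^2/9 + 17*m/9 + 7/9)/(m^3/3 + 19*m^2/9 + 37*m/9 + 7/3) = (m + 1)/(m + 3)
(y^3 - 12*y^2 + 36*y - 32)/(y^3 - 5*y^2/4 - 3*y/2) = 4*(y^2 - 10*y + 16)/(y*(4*y + 3))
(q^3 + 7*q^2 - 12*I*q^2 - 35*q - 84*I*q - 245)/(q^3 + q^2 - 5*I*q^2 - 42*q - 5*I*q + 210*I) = (q - 7*I)/(q - 6)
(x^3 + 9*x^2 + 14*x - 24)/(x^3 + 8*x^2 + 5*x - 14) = (x^2 + 10*x + 24)/(x^2 + 9*x + 14)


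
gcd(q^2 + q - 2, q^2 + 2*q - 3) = q - 1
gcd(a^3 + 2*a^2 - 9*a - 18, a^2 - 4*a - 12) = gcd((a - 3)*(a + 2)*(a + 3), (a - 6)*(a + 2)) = a + 2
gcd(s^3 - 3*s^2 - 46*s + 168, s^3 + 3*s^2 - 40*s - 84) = s^2 + s - 42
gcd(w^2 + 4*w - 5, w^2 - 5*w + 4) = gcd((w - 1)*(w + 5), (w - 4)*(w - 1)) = w - 1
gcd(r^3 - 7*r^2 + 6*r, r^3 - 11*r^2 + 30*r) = r^2 - 6*r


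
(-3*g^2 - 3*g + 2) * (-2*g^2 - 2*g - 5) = 6*g^4 + 12*g^3 + 17*g^2 + 11*g - 10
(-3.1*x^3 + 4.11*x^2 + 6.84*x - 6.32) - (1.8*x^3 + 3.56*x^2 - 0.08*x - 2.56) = -4.9*x^3 + 0.55*x^2 + 6.92*x - 3.76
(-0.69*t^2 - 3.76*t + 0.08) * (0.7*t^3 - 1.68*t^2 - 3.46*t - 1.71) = -0.483*t^5 - 1.4728*t^4 + 8.7602*t^3 + 14.0551*t^2 + 6.1528*t - 0.1368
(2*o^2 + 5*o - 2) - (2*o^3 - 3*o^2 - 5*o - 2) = -2*o^3 + 5*o^2 + 10*o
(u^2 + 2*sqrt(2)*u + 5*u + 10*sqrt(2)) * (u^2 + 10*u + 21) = u^4 + 2*sqrt(2)*u^3 + 15*u^3 + 30*sqrt(2)*u^2 + 71*u^2 + 105*u + 142*sqrt(2)*u + 210*sqrt(2)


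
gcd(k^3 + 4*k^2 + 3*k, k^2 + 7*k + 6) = k + 1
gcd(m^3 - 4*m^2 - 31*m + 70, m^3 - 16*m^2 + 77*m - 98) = m^2 - 9*m + 14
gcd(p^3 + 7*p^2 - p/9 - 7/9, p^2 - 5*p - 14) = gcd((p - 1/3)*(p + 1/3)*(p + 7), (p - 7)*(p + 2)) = 1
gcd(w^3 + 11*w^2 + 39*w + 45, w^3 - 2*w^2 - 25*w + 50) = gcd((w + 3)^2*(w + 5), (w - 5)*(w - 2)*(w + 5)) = w + 5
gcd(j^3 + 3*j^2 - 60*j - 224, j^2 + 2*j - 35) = j + 7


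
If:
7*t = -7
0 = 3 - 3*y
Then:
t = -1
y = 1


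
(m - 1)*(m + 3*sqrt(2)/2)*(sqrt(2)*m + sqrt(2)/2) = sqrt(2)*m^3 - sqrt(2)*m^2/2 + 3*m^2 - 3*m/2 - sqrt(2)*m/2 - 3/2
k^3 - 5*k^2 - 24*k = k*(k - 8)*(k + 3)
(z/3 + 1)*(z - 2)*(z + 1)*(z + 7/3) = z^4/3 + 13*z^3/9 - z^2/9 - 53*z/9 - 14/3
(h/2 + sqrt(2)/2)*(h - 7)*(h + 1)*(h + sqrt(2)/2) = h^4/2 - 3*h^3 + 3*sqrt(2)*h^3/4 - 9*sqrt(2)*h^2/2 - 3*h^2 - 21*sqrt(2)*h/4 - 3*h - 7/2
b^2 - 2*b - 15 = (b - 5)*(b + 3)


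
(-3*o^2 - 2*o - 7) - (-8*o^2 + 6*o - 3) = 5*o^2 - 8*o - 4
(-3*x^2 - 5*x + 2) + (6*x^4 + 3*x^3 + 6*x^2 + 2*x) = 6*x^4 + 3*x^3 + 3*x^2 - 3*x + 2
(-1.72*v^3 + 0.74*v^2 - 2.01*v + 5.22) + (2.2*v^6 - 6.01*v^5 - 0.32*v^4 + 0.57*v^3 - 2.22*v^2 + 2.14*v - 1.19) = 2.2*v^6 - 6.01*v^5 - 0.32*v^4 - 1.15*v^3 - 1.48*v^2 + 0.13*v + 4.03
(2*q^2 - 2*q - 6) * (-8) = -16*q^2 + 16*q + 48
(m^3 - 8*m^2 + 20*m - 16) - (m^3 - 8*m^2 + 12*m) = 8*m - 16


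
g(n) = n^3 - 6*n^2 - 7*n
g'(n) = 3*n^2 - 12*n - 7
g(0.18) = -1.45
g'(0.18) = -9.06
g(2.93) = -46.87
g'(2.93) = -16.41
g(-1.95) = -16.58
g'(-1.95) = 27.81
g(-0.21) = 1.20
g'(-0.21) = -4.35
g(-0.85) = 1.00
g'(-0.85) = 5.37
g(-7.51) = -709.40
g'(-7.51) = 252.32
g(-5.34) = -285.99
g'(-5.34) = 142.63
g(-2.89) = -54.02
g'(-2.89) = 52.74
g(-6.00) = -390.00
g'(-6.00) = 173.00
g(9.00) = 180.00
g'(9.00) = 128.00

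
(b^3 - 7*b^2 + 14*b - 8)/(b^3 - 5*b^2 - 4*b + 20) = (b^2 - 5*b + 4)/(b^2 - 3*b - 10)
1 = 1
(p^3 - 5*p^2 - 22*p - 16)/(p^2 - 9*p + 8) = (p^2 + 3*p + 2)/(p - 1)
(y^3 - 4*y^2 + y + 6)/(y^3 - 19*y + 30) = (y + 1)/(y + 5)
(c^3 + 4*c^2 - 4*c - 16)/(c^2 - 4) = c + 4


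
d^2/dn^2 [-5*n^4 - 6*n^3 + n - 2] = 12*n*(-5*n - 3)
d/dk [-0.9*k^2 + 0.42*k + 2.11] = 0.42 - 1.8*k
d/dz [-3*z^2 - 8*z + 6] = -6*z - 8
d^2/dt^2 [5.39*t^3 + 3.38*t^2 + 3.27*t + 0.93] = 32.34*t + 6.76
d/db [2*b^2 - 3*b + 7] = 4*b - 3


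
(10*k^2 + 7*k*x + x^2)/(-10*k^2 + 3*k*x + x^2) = (2*k + x)/(-2*k + x)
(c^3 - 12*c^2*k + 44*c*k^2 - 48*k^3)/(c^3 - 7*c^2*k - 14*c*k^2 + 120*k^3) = (c^2 - 6*c*k + 8*k^2)/(c^2 - c*k - 20*k^2)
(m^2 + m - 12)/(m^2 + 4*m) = (m - 3)/m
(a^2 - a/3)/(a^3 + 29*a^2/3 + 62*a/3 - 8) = a/(a^2 + 10*a + 24)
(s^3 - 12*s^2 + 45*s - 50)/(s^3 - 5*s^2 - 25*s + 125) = (s - 2)/(s + 5)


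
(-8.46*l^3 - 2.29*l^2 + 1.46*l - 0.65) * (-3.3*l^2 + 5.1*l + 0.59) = 27.918*l^5 - 35.589*l^4 - 21.4884*l^3 + 8.2399*l^2 - 2.4536*l - 0.3835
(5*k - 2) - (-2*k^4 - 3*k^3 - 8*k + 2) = 2*k^4 + 3*k^3 + 13*k - 4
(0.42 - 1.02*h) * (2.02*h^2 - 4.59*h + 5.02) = -2.0604*h^3 + 5.5302*h^2 - 7.0482*h + 2.1084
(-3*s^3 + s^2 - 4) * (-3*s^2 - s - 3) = 9*s^5 + 8*s^3 + 9*s^2 + 4*s + 12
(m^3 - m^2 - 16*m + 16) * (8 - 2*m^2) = -2*m^5 + 2*m^4 + 40*m^3 - 40*m^2 - 128*m + 128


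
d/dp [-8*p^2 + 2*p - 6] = 2 - 16*p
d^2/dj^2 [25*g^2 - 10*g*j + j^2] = 2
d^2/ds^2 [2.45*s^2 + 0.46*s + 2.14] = 4.90000000000000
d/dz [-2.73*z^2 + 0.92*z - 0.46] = 0.92 - 5.46*z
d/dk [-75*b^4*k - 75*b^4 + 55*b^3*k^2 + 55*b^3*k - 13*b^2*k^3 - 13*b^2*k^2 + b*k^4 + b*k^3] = b*(-75*b^3 + 110*b^2*k + 55*b^2 - 39*b*k^2 - 26*b*k + 4*k^3 + 3*k^2)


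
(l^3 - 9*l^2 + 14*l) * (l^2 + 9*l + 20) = l^5 - 47*l^3 - 54*l^2 + 280*l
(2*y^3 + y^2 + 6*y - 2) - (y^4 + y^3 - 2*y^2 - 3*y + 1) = -y^4 + y^3 + 3*y^2 + 9*y - 3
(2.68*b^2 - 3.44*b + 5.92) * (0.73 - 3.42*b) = -9.1656*b^3 + 13.7212*b^2 - 22.7576*b + 4.3216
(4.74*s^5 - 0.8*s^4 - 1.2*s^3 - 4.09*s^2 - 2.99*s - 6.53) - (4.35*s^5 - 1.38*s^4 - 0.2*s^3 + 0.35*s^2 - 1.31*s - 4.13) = 0.390000000000001*s^5 + 0.58*s^4 - 1.0*s^3 - 4.44*s^2 - 1.68*s - 2.4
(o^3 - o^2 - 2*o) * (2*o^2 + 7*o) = 2*o^5 + 5*o^4 - 11*o^3 - 14*o^2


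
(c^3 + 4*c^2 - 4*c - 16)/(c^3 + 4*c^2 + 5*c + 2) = (c^2 + 2*c - 8)/(c^2 + 2*c + 1)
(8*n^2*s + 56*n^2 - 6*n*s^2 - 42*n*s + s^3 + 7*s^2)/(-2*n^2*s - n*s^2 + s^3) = (-4*n*s - 28*n + s^2 + 7*s)/(s*(n + s))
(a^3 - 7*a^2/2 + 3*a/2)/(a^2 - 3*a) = a - 1/2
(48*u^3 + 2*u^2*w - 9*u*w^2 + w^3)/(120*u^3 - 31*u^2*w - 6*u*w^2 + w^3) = (2*u + w)/(5*u + w)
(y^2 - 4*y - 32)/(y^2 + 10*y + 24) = (y - 8)/(y + 6)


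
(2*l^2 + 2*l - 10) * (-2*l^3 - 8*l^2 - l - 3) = -4*l^5 - 20*l^4 + 2*l^3 + 72*l^2 + 4*l + 30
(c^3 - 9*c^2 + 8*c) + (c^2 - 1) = c^3 - 8*c^2 + 8*c - 1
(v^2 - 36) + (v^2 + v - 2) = 2*v^2 + v - 38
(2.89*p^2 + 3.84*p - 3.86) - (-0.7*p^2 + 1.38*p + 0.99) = 3.59*p^2 + 2.46*p - 4.85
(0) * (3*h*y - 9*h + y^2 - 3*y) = 0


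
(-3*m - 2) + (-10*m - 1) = -13*m - 3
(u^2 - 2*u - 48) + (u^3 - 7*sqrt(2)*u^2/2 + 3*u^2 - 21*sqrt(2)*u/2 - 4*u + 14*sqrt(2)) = u^3 - 7*sqrt(2)*u^2/2 + 4*u^2 - 21*sqrt(2)*u/2 - 6*u - 48 + 14*sqrt(2)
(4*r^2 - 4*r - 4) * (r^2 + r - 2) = 4*r^4 - 16*r^2 + 4*r + 8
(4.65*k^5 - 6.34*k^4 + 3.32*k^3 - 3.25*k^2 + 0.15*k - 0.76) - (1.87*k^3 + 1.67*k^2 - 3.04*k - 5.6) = 4.65*k^5 - 6.34*k^4 + 1.45*k^3 - 4.92*k^2 + 3.19*k + 4.84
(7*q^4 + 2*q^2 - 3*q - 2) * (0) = 0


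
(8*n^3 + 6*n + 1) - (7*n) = 8*n^3 - n + 1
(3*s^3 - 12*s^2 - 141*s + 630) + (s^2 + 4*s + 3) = 3*s^3 - 11*s^2 - 137*s + 633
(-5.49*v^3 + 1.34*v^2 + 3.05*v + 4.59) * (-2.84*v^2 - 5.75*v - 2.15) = 15.5916*v^5 + 27.7619*v^4 - 4.5635*v^3 - 33.4541*v^2 - 32.95*v - 9.8685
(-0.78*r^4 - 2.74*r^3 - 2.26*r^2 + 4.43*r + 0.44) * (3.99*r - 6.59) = -3.1122*r^5 - 5.7924*r^4 + 9.0392*r^3 + 32.5691*r^2 - 27.4381*r - 2.8996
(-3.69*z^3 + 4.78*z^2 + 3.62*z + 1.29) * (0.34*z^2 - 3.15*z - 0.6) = -1.2546*z^5 + 13.2487*z^4 - 11.6122*z^3 - 13.8324*z^2 - 6.2355*z - 0.774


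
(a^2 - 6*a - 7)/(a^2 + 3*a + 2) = (a - 7)/(a + 2)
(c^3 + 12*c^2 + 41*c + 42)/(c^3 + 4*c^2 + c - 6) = (c + 7)/(c - 1)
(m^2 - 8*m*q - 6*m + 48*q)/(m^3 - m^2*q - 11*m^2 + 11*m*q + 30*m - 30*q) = (-m + 8*q)/(-m^2 + m*q + 5*m - 5*q)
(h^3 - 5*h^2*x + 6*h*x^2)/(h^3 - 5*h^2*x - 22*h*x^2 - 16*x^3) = h*(-h^2 + 5*h*x - 6*x^2)/(-h^3 + 5*h^2*x + 22*h*x^2 + 16*x^3)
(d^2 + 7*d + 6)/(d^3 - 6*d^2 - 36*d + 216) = (d + 1)/(d^2 - 12*d + 36)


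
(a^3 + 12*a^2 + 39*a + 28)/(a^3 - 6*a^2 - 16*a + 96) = (a^2 + 8*a + 7)/(a^2 - 10*a + 24)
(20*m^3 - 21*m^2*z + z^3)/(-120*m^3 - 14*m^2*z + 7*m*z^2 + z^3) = (-m + z)/(6*m + z)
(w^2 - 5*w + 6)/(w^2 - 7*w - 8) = (-w^2 + 5*w - 6)/(-w^2 + 7*w + 8)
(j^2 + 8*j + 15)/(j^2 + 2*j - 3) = (j + 5)/(j - 1)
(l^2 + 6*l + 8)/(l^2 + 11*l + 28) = (l + 2)/(l + 7)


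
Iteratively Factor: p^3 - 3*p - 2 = (p + 1)*(p^2 - p - 2) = (p - 2)*(p + 1)*(p + 1)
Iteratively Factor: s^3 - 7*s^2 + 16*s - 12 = (s - 2)*(s^2 - 5*s + 6) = (s - 2)^2*(s - 3)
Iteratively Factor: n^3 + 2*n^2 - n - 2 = (n + 2)*(n^2 - 1) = (n - 1)*(n + 2)*(n + 1)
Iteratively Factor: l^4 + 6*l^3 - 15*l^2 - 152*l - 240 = (l + 4)*(l^3 + 2*l^2 - 23*l - 60) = (l + 3)*(l + 4)*(l^2 - l - 20) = (l + 3)*(l + 4)^2*(l - 5)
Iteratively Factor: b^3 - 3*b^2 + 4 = (b + 1)*(b^2 - 4*b + 4) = (b - 2)*(b + 1)*(b - 2)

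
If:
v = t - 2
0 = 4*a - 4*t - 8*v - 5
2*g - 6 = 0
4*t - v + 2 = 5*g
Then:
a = 33/4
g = 3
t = 11/3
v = 5/3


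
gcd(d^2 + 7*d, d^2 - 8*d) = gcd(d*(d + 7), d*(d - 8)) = d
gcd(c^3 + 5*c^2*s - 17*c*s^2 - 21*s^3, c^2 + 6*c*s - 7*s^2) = c + 7*s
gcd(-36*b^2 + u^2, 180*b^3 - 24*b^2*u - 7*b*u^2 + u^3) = -6*b + u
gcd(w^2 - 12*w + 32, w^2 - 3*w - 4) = w - 4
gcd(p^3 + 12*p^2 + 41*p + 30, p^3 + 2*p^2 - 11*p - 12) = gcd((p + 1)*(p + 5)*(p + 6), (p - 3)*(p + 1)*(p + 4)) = p + 1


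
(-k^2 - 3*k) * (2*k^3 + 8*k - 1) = -2*k^5 - 6*k^4 - 8*k^3 - 23*k^2 + 3*k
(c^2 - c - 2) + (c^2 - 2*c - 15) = 2*c^2 - 3*c - 17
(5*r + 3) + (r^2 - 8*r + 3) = r^2 - 3*r + 6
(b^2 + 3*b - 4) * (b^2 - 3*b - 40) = b^4 - 53*b^2 - 108*b + 160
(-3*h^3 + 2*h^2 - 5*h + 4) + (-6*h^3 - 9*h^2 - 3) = -9*h^3 - 7*h^2 - 5*h + 1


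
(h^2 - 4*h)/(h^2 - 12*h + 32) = h/(h - 8)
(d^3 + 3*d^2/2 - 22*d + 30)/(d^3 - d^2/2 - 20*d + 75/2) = (d^2 + 4*d - 12)/(d^2 + 2*d - 15)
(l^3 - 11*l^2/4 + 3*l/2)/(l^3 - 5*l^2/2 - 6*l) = (-4*l^2 + 11*l - 6)/(2*(-2*l^2 + 5*l + 12))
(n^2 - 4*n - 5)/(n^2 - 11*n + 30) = (n + 1)/(n - 6)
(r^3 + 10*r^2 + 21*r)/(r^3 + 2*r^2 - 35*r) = (r + 3)/(r - 5)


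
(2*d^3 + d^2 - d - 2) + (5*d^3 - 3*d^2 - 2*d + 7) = 7*d^3 - 2*d^2 - 3*d + 5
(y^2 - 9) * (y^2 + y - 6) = y^4 + y^3 - 15*y^2 - 9*y + 54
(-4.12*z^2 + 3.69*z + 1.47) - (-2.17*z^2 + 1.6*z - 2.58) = -1.95*z^2 + 2.09*z + 4.05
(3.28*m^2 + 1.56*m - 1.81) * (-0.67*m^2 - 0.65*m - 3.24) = -2.1976*m^4 - 3.1772*m^3 - 10.4285*m^2 - 3.8779*m + 5.8644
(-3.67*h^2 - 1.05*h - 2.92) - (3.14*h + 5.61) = -3.67*h^2 - 4.19*h - 8.53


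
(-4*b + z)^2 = 16*b^2 - 8*b*z + z^2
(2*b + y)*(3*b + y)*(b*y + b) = 6*b^3*y + 6*b^3 + 5*b^2*y^2 + 5*b^2*y + b*y^3 + b*y^2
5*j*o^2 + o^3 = o^2*(5*j + o)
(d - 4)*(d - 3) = d^2 - 7*d + 12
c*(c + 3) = c^2 + 3*c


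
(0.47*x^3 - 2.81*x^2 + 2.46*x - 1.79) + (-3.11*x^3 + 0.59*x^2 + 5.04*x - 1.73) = -2.64*x^3 - 2.22*x^2 + 7.5*x - 3.52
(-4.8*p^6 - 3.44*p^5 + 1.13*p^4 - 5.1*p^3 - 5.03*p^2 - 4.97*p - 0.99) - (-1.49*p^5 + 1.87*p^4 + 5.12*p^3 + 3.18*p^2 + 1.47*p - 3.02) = -4.8*p^6 - 1.95*p^5 - 0.74*p^4 - 10.22*p^3 - 8.21*p^2 - 6.44*p + 2.03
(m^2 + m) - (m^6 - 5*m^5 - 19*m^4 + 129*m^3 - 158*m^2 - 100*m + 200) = -m^6 + 5*m^5 + 19*m^4 - 129*m^3 + 159*m^2 + 101*m - 200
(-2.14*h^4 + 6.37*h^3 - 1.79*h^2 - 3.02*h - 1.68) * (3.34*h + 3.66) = -7.1476*h^5 + 13.4434*h^4 + 17.3356*h^3 - 16.6382*h^2 - 16.6644*h - 6.1488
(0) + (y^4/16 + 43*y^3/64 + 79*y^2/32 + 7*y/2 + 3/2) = y^4/16 + 43*y^3/64 + 79*y^2/32 + 7*y/2 + 3/2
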